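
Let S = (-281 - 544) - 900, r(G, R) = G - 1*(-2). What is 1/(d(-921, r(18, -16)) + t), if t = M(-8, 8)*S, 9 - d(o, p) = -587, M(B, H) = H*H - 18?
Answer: -1/78754 ≈ -1.2698e-5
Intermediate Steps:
r(G, R) = 2 + G (r(G, R) = G + 2 = 2 + G)
M(B, H) = -18 + H**2 (M(B, H) = H**2 - 18 = -18 + H**2)
d(o, p) = 596 (d(o, p) = 9 - 1*(-587) = 9 + 587 = 596)
S = -1725 (S = -825 - 900 = -1725)
t = -79350 (t = (-18 + 8**2)*(-1725) = (-18 + 64)*(-1725) = 46*(-1725) = -79350)
1/(d(-921, r(18, -16)) + t) = 1/(596 - 79350) = 1/(-78754) = -1/78754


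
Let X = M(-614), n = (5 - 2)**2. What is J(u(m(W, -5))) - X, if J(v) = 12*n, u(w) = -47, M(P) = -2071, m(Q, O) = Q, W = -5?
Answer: 2179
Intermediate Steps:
n = 9 (n = 3**2 = 9)
X = -2071
J(v) = 108 (J(v) = 12*9 = 108)
J(u(m(W, -5))) - X = 108 - 1*(-2071) = 108 + 2071 = 2179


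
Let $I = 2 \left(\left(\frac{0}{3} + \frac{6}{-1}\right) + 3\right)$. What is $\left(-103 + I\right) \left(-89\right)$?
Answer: $9701$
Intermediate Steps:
$I = -6$ ($I = 2 \left(\left(0 \cdot \frac{1}{3} + 6 \left(-1\right)\right) + 3\right) = 2 \left(\left(0 - 6\right) + 3\right) = 2 \left(-6 + 3\right) = 2 \left(-3\right) = -6$)
$\left(-103 + I\right) \left(-89\right) = \left(-103 - 6\right) \left(-89\right) = \left(-109\right) \left(-89\right) = 9701$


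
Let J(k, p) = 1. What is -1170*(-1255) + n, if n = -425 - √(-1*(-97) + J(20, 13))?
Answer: 1467925 - 7*√2 ≈ 1.4679e+6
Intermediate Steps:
n = -425 - 7*√2 (n = -425 - √(-1*(-97) + 1) = -425 - √(97 + 1) = -425 - √98 = -425 - 7*√2 ≈ -434.90)
-1170*(-1255) + n = -1170*(-1255) + (-425 - 7*√2) = 1468350 + (-425 - 7*√2) = 1467925 - 7*√2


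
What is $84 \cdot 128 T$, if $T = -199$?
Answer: $-2139648$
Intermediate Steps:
$84 \cdot 128 T = 84 \cdot 128 \left(-199\right) = 10752 \left(-199\right) = -2139648$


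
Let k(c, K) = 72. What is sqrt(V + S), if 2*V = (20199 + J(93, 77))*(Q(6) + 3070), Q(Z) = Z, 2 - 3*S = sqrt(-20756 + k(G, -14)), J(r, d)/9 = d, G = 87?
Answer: sqrt(289187070 - 6*I*sqrt(5171))/3 ≈ 5668.5 - 0.0042286*I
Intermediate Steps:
J(r, d) = 9*d
S = 2/3 - 2*I*sqrt(5171)/3 (S = 2/3 - sqrt(-20756 + 72)/3 = 2/3 - 2*I*sqrt(5171)/3 ≈ 0.66667 - 47.94*I)
V = 32131896 (V = ((20199 + 9*77)*(6 + 3070))/2 = ((20199 + 693)*3076)/2 = (20892*3076)/2 = (1/2)*64263792 = 32131896)
sqrt(V + S) = sqrt(32131896 + (2/3 - 2*I*sqrt(5171)/3)) = sqrt(96395690/3 - 2*I*sqrt(5171)/3)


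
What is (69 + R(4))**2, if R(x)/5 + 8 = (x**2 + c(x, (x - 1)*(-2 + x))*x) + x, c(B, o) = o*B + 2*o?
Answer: 720801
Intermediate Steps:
c(B, o) = 2*o + B*o (c(B, o) = B*o + 2*o = 2*o + B*o)
R(x) = -40 + 5*x + 5*x**2 + 5*x*(-1 + x)*(-2 + x)*(2 + x) (R(x) = -40 + 5*((x**2 + (((x - 1)*(-2 + x))*(2 + x))*x) + x) = -40 + 5*((x**2 + (((-1 + x)*(-2 + x))*(2 + x))*x) + x) = -40 + 5*((x**2 + ((-1 + x)*(-2 + x)*(2 + x))*x) + x) = -40 + 5*((x**2 + x*(-1 + x)*(-2 + x)*(2 + x)) + x) = -40 + 5*(x + x**2 + x*(-1 + x)*(-2 + x)*(2 + x)) = -40 + (5*x + 5*x**2 + 5*x*(-1 + x)*(-2 + x)*(2 + x)) = -40 + 5*x + 5*x**2 + 5*x*(-1 + x)*(-2 + x)*(2 + x))
(69 + R(4))**2 = (69 + (-40 - 15*4**2 - 5*4**3 + 5*4**4 + 25*4))**2 = (69 + (-40 - 15*16 - 5*64 + 5*256 + 100))**2 = (69 + (-40 - 240 - 320 + 1280 + 100))**2 = (69 + 780)**2 = 849**2 = 720801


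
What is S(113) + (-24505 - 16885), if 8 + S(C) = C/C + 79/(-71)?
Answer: -2939266/71 ≈ -41398.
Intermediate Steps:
S(C) = -576/71 (S(C) = -8 + (C/C + 79/(-71)) = -8 + (1 + 79*(-1/71)) = -8 + (1 - 79/71) = -8 - 8/71 = -576/71)
S(113) + (-24505 - 16885) = -576/71 + (-24505 - 16885) = -576/71 - 41390 = -2939266/71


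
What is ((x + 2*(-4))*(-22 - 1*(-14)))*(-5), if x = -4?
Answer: -480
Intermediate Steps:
((x + 2*(-4))*(-22 - 1*(-14)))*(-5) = ((-4 + 2*(-4))*(-22 - 1*(-14)))*(-5) = ((-4 - 8)*(-22 + 14))*(-5) = -12*(-8)*(-5) = 96*(-5) = -480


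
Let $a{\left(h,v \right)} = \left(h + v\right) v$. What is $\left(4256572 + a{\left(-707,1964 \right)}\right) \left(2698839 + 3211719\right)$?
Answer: $39750393928560$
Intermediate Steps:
$a{\left(h,v \right)} = v \left(h + v\right)$
$\left(4256572 + a{\left(-707,1964 \right)}\right) \left(2698839 + 3211719\right) = \left(4256572 + 1964 \left(-707 + 1964\right)\right) \left(2698839 + 3211719\right) = \left(4256572 + 1964 \cdot 1257\right) 5910558 = \left(4256572 + 2468748\right) 5910558 = 6725320 \cdot 5910558 = 39750393928560$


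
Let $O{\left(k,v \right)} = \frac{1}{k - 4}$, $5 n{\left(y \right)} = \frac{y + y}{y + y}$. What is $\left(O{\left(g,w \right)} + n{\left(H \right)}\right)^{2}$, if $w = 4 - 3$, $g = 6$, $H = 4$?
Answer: $\frac{49}{100} \approx 0.49$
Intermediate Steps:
$n{\left(y \right)} = \frac{1}{5}$ ($n{\left(y \right)} = \frac{\left(y + y\right) \frac{1}{y + y}}{5} = \frac{2 y \frac{1}{2 y}}{5} = \frac{1}{5} \cdot 1 = \frac{1}{5}$)
$w = 1$
$O{\left(k,v \right)} = \frac{1}{-4 + k}$
$\left(O{\left(g,w \right)} + n{\left(H \right)}\right)^{2} = \left(\frac{1}{-4 + 6} + \frac{1}{5}\right)^{2} = \left(\frac{1}{2} + \frac{1}{5}\right)^{2} = \left(\frac{7}{10}\right)^{2} = \frac{49}{100}$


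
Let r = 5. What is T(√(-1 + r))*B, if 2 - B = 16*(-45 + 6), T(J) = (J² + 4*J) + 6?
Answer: 11268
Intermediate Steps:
T(J) = 6 + J² + 4*J
B = 626 (B = 2 - 16*(-45 + 6) = 2 - 16*(-39) = 2 - 1*(-624) = 2 + 624 = 626)
T(√(-1 + r))*B = (6 + (√(-1 + 5))² + 4*√(-1 + 5))*626 = (6 + (√4)² + 4*√4)*626 = (6 + 2² + 4*2)*626 = (6 + 4 + 8)*626 = 18*626 = 11268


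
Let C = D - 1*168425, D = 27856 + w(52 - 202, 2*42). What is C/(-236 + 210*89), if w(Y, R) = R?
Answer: -140485/18454 ≈ -7.6127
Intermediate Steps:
D = 27940 (D = 27856 + 2*42 = 27856 + 84 = 27940)
C = -140485 (C = 27940 - 1*168425 = 27940 - 168425 = -140485)
C/(-236 + 210*89) = -140485/(-236 + 210*89) = -140485/(-236 + 18690) = -140485/18454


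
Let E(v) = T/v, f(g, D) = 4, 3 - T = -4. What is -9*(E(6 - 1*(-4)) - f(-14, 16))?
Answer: 297/10 ≈ 29.700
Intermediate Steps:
T = 7 (T = 3 - 1*(-4) = 3 + 4 = 7)
E(v) = 7/v
-9*(E(6 - 1*(-4)) - f(-14, 16)) = -9*(7/(6 - 1*(-4)) - 1*4) = -9*(7/(6 + 4) - 4) = -9*(7/10 - 4) = -9*(-33/10) = 297/10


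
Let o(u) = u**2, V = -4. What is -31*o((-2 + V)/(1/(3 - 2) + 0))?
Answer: -1116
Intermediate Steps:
-31*o((-2 + V)/(1/(3 - 2) + 0)) = -31*(-2 - 4)**2/(1/(3 - 2) + 0)**2 = -31*36/(1/1 + 0)**2 = -31*36/(1 + 0)**2 = -31*(-6/1)**2 = -31*(-6*1)**2 = -31*(-6)**2 = -31*36 = -1116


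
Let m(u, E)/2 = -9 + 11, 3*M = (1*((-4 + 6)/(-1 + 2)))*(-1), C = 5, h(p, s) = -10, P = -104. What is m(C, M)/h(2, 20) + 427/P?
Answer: -2343/520 ≈ -4.5058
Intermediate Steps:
M = -2/3 (M = ((1*((-4 + 6)/(-1 + 2)))*(-1))/3 = ((1*(2/1))*(-1))/3 = ((1*(2*1))*(-1))/3 = ((1*2)*(-1))/3 = (2*(-1))/3 = (1/3)*(-2) = -2/3 ≈ -0.66667)
m(u, E) = 4 (m(u, E) = 2*(-9 + 11) = 2*2 = 4)
m(C, M)/h(2, 20) + 427/P = 4/(-10) + 427/(-104) = 4*(-1/10) + 427*(-1/104) = -2/5 - 427/104 = -2343/520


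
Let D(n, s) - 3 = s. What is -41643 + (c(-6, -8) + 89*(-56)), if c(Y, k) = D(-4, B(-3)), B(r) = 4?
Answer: -46620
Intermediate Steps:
D(n, s) = 3 + s
c(Y, k) = 7 (c(Y, k) = 3 + 4 = 7)
-41643 + (c(-6, -8) + 89*(-56)) = -41643 + (7 + 89*(-56)) = -41643 + (7 - 4984) = -41643 - 4977 = -46620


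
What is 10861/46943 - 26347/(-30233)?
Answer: 1565167834/1419227719 ≈ 1.1028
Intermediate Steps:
10861/46943 - 26347/(-30233) = 10861*(1/46943) - 26347*(-1/30233) = 10861/46943 + 26347/30233 = 1565167834/1419227719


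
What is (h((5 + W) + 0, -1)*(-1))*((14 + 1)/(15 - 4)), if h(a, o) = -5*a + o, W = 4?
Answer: 690/11 ≈ 62.727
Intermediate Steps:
h(a, o) = o - 5*a
(h((5 + W) + 0, -1)*(-1))*((14 + 1)/(15 - 4)) = ((-1 - 5*((5 + 4) + 0))*(-1))*((14 + 1)/(15 - 4)) = ((-1 - 5*(9 + 0))*(-1))*(15/11) = ((-1 - 5*9)*(-1))*(15*(1/11)) = ((-1 - 45)*(-1))*(15/11) = -46*(-1)*(15/11) = 46*(15/11) = 690/11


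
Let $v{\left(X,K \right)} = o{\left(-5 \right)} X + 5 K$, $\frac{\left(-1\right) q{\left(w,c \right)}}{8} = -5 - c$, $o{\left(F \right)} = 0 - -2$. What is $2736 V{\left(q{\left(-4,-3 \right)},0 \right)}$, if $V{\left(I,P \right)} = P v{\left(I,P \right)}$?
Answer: $0$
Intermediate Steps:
$o{\left(F \right)} = 2$ ($o{\left(F \right)} = 0 + 2 = 2$)
$q{\left(w,c \right)} = 40 + 8 c$ ($q{\left(w,c \right)} = - 8 \left(-5 - c\right) = 40 + 8 c$)
$v{\left(X,K \right)} = 2 X + 5 K$
$V{\left(I,P \right)} = P \left(2 I + 5 P\right)$
$2736 V{\left(q{\left(-4,-3 \right)},0 \right)} = 2736 \cdot 0 \left(2 \left(40 + 8 \left(-3\right)\right) + 5 \cdot 0\right) = 2736 \cdot 0 \left(2 \left(40 - 24\right) + 0\right) = 2736 \cdot 0 \left(2 \cdot 16 + 0\right) = 2736 \cdot 0 \left(32 + 0\right) = 2736 \cdot 0 \cdot 32 = 2736 \cdot 0 = 0$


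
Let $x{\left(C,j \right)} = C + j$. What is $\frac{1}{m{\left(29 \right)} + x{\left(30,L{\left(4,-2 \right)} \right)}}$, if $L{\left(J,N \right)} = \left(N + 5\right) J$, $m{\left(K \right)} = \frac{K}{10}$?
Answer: $\frac{10}{449} \approx 0.022272$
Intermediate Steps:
$m{\left(K \right)} = \frac{K}{10}$ ($m{\left(K \right)} = K \frac{1}{10} = \frac{K}{10}$)
$L{\left(J,N \right)} = J \left(5 + N\right)$ ($L{\left(J,N \right)} = \left(5 + N\right) J = J \left(5 + N\right)$)
$\frac{1}{m{\left(29 \right)} + x{\left(30,L{\left(4,-2 \right)} \right)}} = \frac{1}{\frac{1}{10} \cdot 29 + \left(30 + 4 \left(5 - 2\right)\right)} = \frac{1}{\frac{29}{10} + \left(30 + 4 \cdot 3\right)} = \frac{1}{\frac{29}{10} + \left(30 + 12\right)} = \frac{1}{\frac{29}{10} + 42} = \frac{1}{\frac{449}{10}} = \frac{10}{449}$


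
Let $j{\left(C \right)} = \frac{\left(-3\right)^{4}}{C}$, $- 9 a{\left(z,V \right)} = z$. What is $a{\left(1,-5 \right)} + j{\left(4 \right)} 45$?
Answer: $\frac{32801}{36} \approx 911.14$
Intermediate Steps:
$a{\left(z,V \right)} = - \frac{z}{9}$
$j{\left(C \right)} = \frac{81}{C}$
$a{\left(1,-5 \right)} + j{\left(4 \right)} 45 = \left(- \frac{1}{9}\right) 1 + \frac{81}{4} \cdot 45 = - \frac{1}{9} + 81 \cdot \frac{1}{4} \cdot 45 = - \frac{1}{9} + \frac{81}{4} \cdot 45 = - \frac{1}{9} + \frac{3645}{4} = \frac{32801}{36}$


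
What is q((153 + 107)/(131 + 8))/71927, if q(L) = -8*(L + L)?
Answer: -4160/9997853 ≈ -0.00041609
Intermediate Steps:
q(L) = -16*L
q((153 + 107)/(131 + 8))/71927 = -16*(153 + 107)/(131 + 8)/71927 = -4160/139*(1/71927) = -16*260/139*(1/71927) = -4160/139*1/71927 = -4160/9997853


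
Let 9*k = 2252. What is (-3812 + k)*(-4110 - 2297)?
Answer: 205382792/9 ≈ 2.2820e+7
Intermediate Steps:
k = 2252/9 (k = (⅑)*2252 = 2252/9 ≈ 250.22)
(-3812 + k)*(-4110 - 2297) = (-3812 + 2252/9)*(-4110 - 2297) = -32056/9*(-6407) = 205382792/9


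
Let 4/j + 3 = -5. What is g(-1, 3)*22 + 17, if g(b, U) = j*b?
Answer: 28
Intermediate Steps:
j = -½ (j = 4/(-3 - 5) = 4/(-8) = 4*(-⅛) = -½ ≈ -0.50000)
g(b, U) = -b/2
g(-1, 3)*22 + 17 = -½*(-1)*22 + 17 = (½)*22 + 17 = 11 + 17 = 28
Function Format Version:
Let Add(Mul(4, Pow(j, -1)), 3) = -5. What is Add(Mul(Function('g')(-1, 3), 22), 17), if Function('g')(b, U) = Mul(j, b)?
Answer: 28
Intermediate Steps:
j = Rational(-1, 2) (j = Mul(4, Pow(Add(-3, -5), -1)) = Mul(4, Pow(-8, -1)) = Mul(4, Rational(-1, 8)) = Rational(-1, 2) ≈ -0.50000)
Function('g')(b, U) = Mul(Rational(-1, 2), b)
Add(Mul(Function('g')(-1, 3), 22), 17) = Add(Mul(Mul(Rational(-1, 2), -1), 22), 17) = Add(Mul(Rational(1, 2), 22), 17) = Add(11, 17) = 28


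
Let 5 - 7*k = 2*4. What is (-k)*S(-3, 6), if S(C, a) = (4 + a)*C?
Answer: -90/7 ≈ -12.857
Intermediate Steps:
S(C, a) = C*(4 + a)
k = -3/7 (k = 5/7 - 2*4/7 = 5/7 - 1/7*8 = 5/7 - 8/7 = -3/7 ≈ -0.42857)
(-k)*S(-3, 6) = (-1*(-3/7))*(-3*(4 + 6)) = 3*(-3*10)/7 = (3/7)*(-30) = -90/7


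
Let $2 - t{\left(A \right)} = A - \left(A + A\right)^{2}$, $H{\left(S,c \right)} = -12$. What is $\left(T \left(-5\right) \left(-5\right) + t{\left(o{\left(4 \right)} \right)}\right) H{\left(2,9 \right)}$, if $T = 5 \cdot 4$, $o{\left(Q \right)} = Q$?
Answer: $-6744$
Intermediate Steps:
$T = 20$
$t{\left(A \right)} = 2 - A + 4 A^{2}$ ($t{\left(A \right)} = 2 - \left(A - \left(A + A\right)^{2}\right) = 2 - \left(A - \left(2 A\right)^{2}\right) = 2 - \left(A - 4 A^{2}\right) = 2 + \left(- A + 4 A^{2}\right) = 2 - A + 4 A^{2}$)
$\left(T \left(-5\right) \left(-5\right) + t{\left(o{\left(4 \right)} \right)}\right) H{\left(2,9 \right)} = \left(20 \left(-5\right) \left(-5\right) + \left(2 - 4 + 4 \cdot 4^{2}\right)\right) \left(-12\right) = \left(\left(-100\right) \left(-5\right) + \left(2 - 4 + 4 \cdot 16\right)\right) \left(-12\right) = \left(500 + \left(2 - 4 + 64\right)\right) \left(-12\right) = \left(500 + 62\right) \left(-12\right) = 562 \left(-12\right) = -6744$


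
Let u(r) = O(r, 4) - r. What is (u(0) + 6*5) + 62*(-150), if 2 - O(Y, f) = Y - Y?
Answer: -9268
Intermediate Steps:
O(Y, f) = 2 (O(Y, f) = 2 - (Y - Y) = 2 - 1*0 = 2 + 0 = 2)
u(r) = 2 - r
(u(0) + 6*5) + 62*(-150) = ((2 - 1*0) + 6*5) + 62*(-150) = ((2 + 0) + 30) - 9300 = (2 + 30) - 9300 = 32 - 9300 = -9268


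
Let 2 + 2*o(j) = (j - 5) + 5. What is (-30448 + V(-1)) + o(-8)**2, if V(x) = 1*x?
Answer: -30424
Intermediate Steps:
V(x) = x
o(j) = -1 + j/2 (o(j) = -1 + ((j - 5) + 5)/2 = -1 + ((-5 + j) + 5)/2 = -1 + j/2)
(-30448 + V(-1)) + o(-8)**2 = (-30448 - 1) + (-1 + (1/2)*(-8))**2 = -30449 + (-1 - 4)**2 = -30449 + (-5)**2 = -30449 + 25 = -30424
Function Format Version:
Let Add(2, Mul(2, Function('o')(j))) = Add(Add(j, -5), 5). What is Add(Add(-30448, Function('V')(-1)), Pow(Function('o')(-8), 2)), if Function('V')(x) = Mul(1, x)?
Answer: -30424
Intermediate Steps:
Function('V')(x) = x
Function('o')(j) = Add(-1, Mul(Rational(1, 2), j)) (Function('o')(j) = Add(-1, Mul(Rational(1, 2), Add(Add(j, -5), 5))) = Add(-1, Mul(Rational(1, 2), Add(Add(-5, j), 5))) = Add(-1, Mul(Rational(1, 2), j)))
Add(Add(-30448, Function('V')(-1)), Pow(Function('o')(-8), 2)) = Add(Add(-30448, -1), Pow(Add(-1, Mul(Rational(1, 2), -8)), 2)) = Add(-30449, Pow(Add(-1, -4), 2)) = Add(-30449, Pow(-5, 2)) = Add(-30449, 25) = -30424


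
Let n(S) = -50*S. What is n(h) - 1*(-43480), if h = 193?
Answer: 33830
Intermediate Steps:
n(h) - 1*(-43480) = -50*193 - 1*(-43480) = -9650 + 43480 = 33830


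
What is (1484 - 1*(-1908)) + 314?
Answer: 3706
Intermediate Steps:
(1484 - 1*(-1908)) + 314 = (1484 + 1908) + 314 = 3392 + 314 = 3706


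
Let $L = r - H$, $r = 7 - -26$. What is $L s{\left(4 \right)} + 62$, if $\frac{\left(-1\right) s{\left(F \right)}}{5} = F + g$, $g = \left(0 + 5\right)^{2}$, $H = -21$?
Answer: $-7768$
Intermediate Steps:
$g = 25$ ($g = 5^{2} = 25$)
$s{\left(F \right)} = -125 - 5 F$ ($s{\left(F \right)} = - 5 \left(F + 25\right) = - 5 \left(25 + F\right) = -125 - 5 F$)
$r = 33$ ($r = 7 + 26 = 33$)
$L = 54$ ($L = 33 - -21 = 33 + 21 = 54$)
$L s{\left(4 \right)} + 62 = 54 \left(-125 - 20\right) + 62 = 54 \left(-145\right) + 62 = -7830 + 62 = -7768$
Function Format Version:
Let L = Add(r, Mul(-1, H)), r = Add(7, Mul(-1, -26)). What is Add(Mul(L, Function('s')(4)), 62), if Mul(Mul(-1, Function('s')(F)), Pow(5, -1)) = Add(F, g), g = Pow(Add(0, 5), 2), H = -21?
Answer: -7768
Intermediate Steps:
g = 25 (g = Pow(5, 2) = 25)
Function('s')(F) = Add(-125, Mul(-5, F)) (Function('s')(F) = Mul(-5, Add(F, 25)) = Mul(-5, Add(25, F)) = Add(-125, Mul(-5, F)))
r = 33 (r = Add(7, 26) = 33)
L = 54 (L = Add(33, Mul(-1, -21)) = Add(33, 21) = 54)
Add(Mul(L, Function('s')(4)), 62) = Add(Mul(54, Add(-125, Mul(-5, 4))), 62) = Add(Mul(54, Add(-125, -20)), 62) = Add(Mul(54, -145), 62) = Add(-7830, 62) = -7768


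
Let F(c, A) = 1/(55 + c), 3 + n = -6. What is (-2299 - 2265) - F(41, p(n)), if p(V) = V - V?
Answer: -438145/96 ≈ -4564.0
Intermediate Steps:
n = -9 (n = -3 - 6 = -9)
p(V) = 0
(-2299 - 2265) - F(41, p(n)) = (-2299 - 2265) - 1/(55 + 41) = -4564 - 1/96 = -438145/96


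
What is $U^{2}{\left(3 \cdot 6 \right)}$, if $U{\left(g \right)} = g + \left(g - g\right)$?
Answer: $324$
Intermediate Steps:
$U{\left(g \right)} = g$ ($U{\left(g \right)} = g + 0 = g$)
$U^{2}{\left(3 \cdot 6 \right)} = \left(3 \cdot 6\right)^{2} = 18^{2} = 324$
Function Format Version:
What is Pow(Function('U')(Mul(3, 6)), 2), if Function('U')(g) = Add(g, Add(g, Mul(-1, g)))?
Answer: 324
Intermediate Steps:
Function('U')(g) = g (Function('U')(g) = Add(g, 0) = g)
Pow(Function('U')(Mul(3, 6)), 2) = Pow(Mul(3, 6), 2) = Pow(18, 2) = 324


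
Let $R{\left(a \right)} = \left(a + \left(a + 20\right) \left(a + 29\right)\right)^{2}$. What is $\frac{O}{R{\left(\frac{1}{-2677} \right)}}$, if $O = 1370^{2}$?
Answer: $\frac{96390585670990732900}{17275137016501454841} \approx 5.5797$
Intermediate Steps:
$O = 1876900$
$R{\left(a \right)} = \left(a + \left(20 + a\right) \left(29 + a\right)\right)^{2}$
$\frac{O}{R{\left(\frac{1}{-2677} \right)}} = \frac{1876900}{\left(580 + \left(\frac{1}{-2677}\right)^{2} + \frac{50}{-2677}\right)^{2}} = \frac{1876900}{\left(580 + \left(- \frac{1}{2677}\right)^{2} + 50 \left(- \frac{1}{2677}\right)\right)^{2}} = \frac{1876900}{\left(580 + \frac{1}{7166329} - \frac{50}{2677}\right)^{2}} = \frac{1876900}{\left(\frac{4156336971}{7166329}\right)^{2}} = \frac{1876900}{\frac{17275137016501454841}{51356271336241}} = 1876900 \cdot \frac{51356271336241}{17275137016501454841} = \frac{96390585670990732900}{17275137016501454841}$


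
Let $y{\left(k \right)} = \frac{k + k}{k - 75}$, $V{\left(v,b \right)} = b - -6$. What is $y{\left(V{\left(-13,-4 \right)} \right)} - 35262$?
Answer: $- \frac{2574130}{73} \approx -35262.0$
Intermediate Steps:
$V{\left(v,b \right)} = 6 + b$ ($V{\left(v,b \right)} = b + 6 = 6 + b$)
$y{\left(k \right)} = \frac{2 k}{-75 + k}$
$y{\left(V{\left(-13,-4 \right)} \right)} - 35262 = \frac{2 \left(6 - 4\right)}{-75 + \left(6 - 4\right)} - 35262 = 2 \cdot 2 \frac{1}{-75 + 2} - 35262 = 2 \cdot 2 \frac{1}{-73} - 35262 = 2 \cdot 2 \left(- \frac{1}{73}\right) - 35262 = - \frac{4}{73} - 35262 = - \frac{2574130}{73}$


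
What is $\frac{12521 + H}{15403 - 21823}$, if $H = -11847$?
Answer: $- \frac{337}{3210} \approx -0.10498$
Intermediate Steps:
$\frac{12521 + H}{15403 - 21823} = \frac{12521 - 11847}{15403 - 21823} = \frac{674}{-6420} = 674 \left(- \frac{1}{6420}\right) = - \frac{337}{3210}$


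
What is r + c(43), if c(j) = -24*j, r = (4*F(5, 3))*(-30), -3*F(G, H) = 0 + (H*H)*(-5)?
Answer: -2832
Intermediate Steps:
F(G, H) = 5*H²/3 (F(G, H) = -(0 + (H*H)*(-5))/3 = -(0 + H²*(-5))/3 = -(0 - 5*H²)/3 = -(-5)*H²/3 = 5*H²/3)
r = -1800 (r = (4*((5/3)*3²))*(-30) = (4*((5/3)*9))*(-30) = (4*15)*(-30) = 60*(-30) = -1800)
r + c(43) = -1800 - 24*43 = -1800 - 1032 = -2832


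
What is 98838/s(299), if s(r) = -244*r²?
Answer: -49419/10906922 ≈ -0.0045310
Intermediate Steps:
98838/s(299) = 98838/((-244*299²)) = 98838/((-244*89401)) = 98838/(-21813844) = 98838*(-1/21813844) = -49419/10906922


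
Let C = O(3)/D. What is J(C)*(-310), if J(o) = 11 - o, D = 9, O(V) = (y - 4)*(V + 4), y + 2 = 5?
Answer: -32860/9 ≈ -3651.1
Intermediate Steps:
y = 3 (y = -2 + 5 = 3)
O(V) = -4 - V (O(V) = (3 - 4)*(V + 4) = -(4 + V) = -4 - V)
C = -7/9 (C = (-4 - 1*3)/9 = (-4 - 3)*(⅑) = -7*⅑ = -7/9 ≈ -0.77778)
J(C)*(-310) = (11 - 1*(-7/9))*(-310) = (11 + 7/9)*(-310) = (106/9)*(-310) = -32860/9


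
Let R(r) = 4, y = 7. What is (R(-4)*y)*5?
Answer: 140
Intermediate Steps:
(R(-4)*y)*5 = (4*7)*5 = 28*5 = 140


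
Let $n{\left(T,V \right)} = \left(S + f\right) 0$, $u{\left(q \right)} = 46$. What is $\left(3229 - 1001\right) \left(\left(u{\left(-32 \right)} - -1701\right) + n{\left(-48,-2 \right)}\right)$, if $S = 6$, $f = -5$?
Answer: $3892316$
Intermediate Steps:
$n{\left(T,V \right)} = 0$ ($n{\left(T,V \right)} = \left(6 - 5\right) 0 = 1 \cdot 0 = 0$)
$\left(3229 - 1001\right) \left(\left(u{\left(-32 \right)} - -1701\right) + n{\left(-48,-2 \right)}\right) = \left(3229 - 1001\right) \left(\left(46 - -1701\right) + 0\right) = 2228 \left(\left(46 + 1701\right) + 0\right) = 2228 \left(1747 + 0\right) = 2228 \cdot 1747 = 3892316$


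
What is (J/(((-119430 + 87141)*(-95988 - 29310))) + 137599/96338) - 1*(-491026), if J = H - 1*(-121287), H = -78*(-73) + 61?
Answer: 8699202312968377655/17716326647238 ≈ 4.9103e+5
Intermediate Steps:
H = 5755 (H = 5694 + 61 = 5755)
J = 127042 (J = 5755 - 1*(-121287) = 5755 + 121287 = 127042)
(J/(((-119430 + 87141)*(-95988 - 29310))) + 137599/96338) - 1*(-491026) = (127042/(((-119430 + 87141)*(-95988 - 29310))) + 137599/96338) - 1*(-491026) = (127042/((-32289*(-125298))) + 137599*(1/96338)) + 491026 = (127042/4045747122 + 12509/8758) + 491026 = (127042*(1/4045747122) + 12509/8758) + 491026 = (63521/2022873561 + 12509/8758) + 491026 = 25304681691467/17716326647238 + 491026 = 8699202312968377655/17716326647238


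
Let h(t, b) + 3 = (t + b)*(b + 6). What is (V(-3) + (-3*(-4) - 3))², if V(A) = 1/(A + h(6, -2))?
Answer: 8281/100 ≈ 82.810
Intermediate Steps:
h(t, b) = -3 + (6 + b)*(b + t) (h(t, b) = -3 + (t + b)*(b + 6) = -3 + (b + t)*(6 + b) = -3 + (6 + b)*(b + t))
V(A) = 1/(13 + A) (V(A) = 1/(A + (-3 + (-2)² + 6*(-2) + 6*6 - 2*6)) = 1/(A + (-3 + 4 - 12 + 36 - 12)) = 1/(A + 13) = 1/(13 + A))
(V(-3) + (-3*(-4) - 3))² = (1/(13 - 3) + (-3*(-4) - 3))² = (1/10 + (12 - 3))² = (⅒ + 9)² = (91/10)² = 8281/100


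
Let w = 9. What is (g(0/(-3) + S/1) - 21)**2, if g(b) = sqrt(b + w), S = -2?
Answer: (21 - sqrt(7))**2 ≈ 336.88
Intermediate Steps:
g(b) = sqrt(9 + b) (g(b) = sqrt(b + 9) = sqrt(9 + b))
(g(0/(-3) + S/1) - 21)**2 = (sqrt(9 + (0/(-3) - 2/1)) - 21)**2 = (sqrt(9 + (0*(-1/3) - 2*1)) - 21)**2 = (sqrt(9 + (0 - 2)) - 21)**2 = (sqrt(9 - 2) - 21)**2 = (sqrt(7) - 21)**2 = (-21 + sqrt(7))**2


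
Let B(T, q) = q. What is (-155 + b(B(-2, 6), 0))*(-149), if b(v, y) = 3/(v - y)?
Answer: 46041/2 ≈ 23021.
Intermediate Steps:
(-155 + b(B(-2, 6), 0))*(-149) = (-155 + 3/(6 - 1*0))*(-149) = (-155 + 3/(6 + 0))*(-149) = (-155 + 3/6)*(-149) = (-155 + 3*(⅙))*(-149) = (-155 + ½)*(-149) = -309/2*(-149) = 46041/2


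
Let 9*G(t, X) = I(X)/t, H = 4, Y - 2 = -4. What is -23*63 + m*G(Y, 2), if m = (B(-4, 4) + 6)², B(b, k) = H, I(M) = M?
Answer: -13141/9 ≈ -1460.1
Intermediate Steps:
Y = -2 (Y = 2 - 4 = -2)
B(b, k) = 4
m = 100 (m = (4 + 6)² = 10² = 100)
G(t, X) = X/(9*t) (G(t, X) = (X/t)/9 = X/(9*t))
-23*63 + m*G(Y, 2) = -23*63 + 100*((⅑)*2/(-2)) = -1449 + 100*((⅑)*2*(-½)) = -1449 + 100*(-⅑) = -1449 - 100/9 = -13141/9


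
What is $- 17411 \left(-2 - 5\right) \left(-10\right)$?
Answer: $-1218770$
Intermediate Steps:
$- 17411 \left(-2 - 5\right) \left(-10\right) = - 17411 \left(\left(-7\right) \left(-10\right)\right) = \left(-17411\right) 70 = -1218770$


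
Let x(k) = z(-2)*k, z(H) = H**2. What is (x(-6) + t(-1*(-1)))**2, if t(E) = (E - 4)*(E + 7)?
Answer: 2304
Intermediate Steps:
t(E) = (-4 + E)*(7 + E)
x(k) = 4*k (x(k) = (-2)**2*k = 4*k)
(x(-6) + t(-1*(-1)))**2 = (4*(-6) + (-28 + (-1*(-1))**2 + 3*(-1*(-1))))**2 = (-24 + (-28 + 1**2 + 3*1))**2 = (-24 + (-28 + 1 + 3))**2 = (-24 - 24)**2 = (-48)**2 = 2304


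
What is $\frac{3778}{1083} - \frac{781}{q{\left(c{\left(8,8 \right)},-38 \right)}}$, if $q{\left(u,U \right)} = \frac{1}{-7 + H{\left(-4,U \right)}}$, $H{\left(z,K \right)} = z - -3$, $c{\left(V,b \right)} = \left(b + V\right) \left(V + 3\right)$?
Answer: $\frac{6770362}{1083} \approx 6251.5$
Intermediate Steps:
$c{\left(V,b \right)} = \left(3 + V\right) \left(V + b\right)$ ($c{\left(V,b \right)} = \left(V + b\right) \left(3 + V\right) = \left(3 + V\right) \left(V + b\right)$)
$H{\left(z,K \right)} = 3 + z$ ($H{\left(z,K \right)} = z + 3 = 3 + z$)
$q{\left(u,U \right)} = - \frac{1}{8}$ ($q{\left(u,U \right)} = \frac{1}{-7 + \left(3 - 4\right)} = \frac{1}{-7 - 1} = \frac{1}{-8} = - \frac{1}{8}$)
$\frac{3778}{1083} - \frac{781}{q{\left(c{\left(8,8 \right)},-38 \right)}} = \frac{3778}{1083} - \frac{781}{- \frac{1}{8}} = 3778 \cdot \frac{1}{1083} - -6248 = \frac{3778}{1083} + 6248 = \frac{6770362}{1083}$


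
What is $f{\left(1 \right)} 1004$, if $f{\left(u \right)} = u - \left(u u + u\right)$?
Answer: $-1004$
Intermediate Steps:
$f{\left(u \right)} = - u^{2}$ ($f{\left(u \right)} = u - \left(u^{2} + u\right) = u - \left(u + u^{2}\right) = - u^{2}$)
$f{\left(1 \right)} 1004 = - 1^{2} \cdot 1004 = \left(-1\right) 1 \cdot 1004 = \left(-1\right) 1004 = -1004$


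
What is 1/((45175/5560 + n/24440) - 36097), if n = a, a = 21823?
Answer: -12220/440995141 ≈ -2.7710e-5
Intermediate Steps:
n = 21823
1/((45175/5560 + n/24440) - 36097) = 1/((45175/5560 + 21823/24440) - 36097) = 1/((45175*(1/5560) + 21823*(1/24440)) - 36097) = 1/((65/8 + 21823/24440) - 36097) = 1/(110199/12220 - 36097) = 1/(-440995141/12220) = -12220/440995141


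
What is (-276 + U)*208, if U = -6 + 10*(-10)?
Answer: -79456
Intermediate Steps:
U = -106 (U = -6 - 100 = -106)
(-276 + U)*208 = (-276 - 106)*208 = -382*208 = -79456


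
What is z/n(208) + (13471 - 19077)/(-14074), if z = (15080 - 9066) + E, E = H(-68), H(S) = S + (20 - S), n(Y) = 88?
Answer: 21353961/309628 ≈ 68.967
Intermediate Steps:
H(S) = 20
E = 20
z = 6034 (z = (15080 - 9066) + 20 = 6014 + 20 = 6034)
z/n(208) + (13471 - 19077)/(-14074) = 6034/88 + (13471 - 19077)/(-14074) = 6034*(1/88) - 5606*(-1/14074) = 3017/44 + 2803/7037 = 21353961/309628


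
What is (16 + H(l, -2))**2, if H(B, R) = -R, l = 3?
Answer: 324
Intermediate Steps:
(16 + H(l, -2))**2 = (16 - 1*(-2))**2 = (16 + 2)**2 = 18**2 = 324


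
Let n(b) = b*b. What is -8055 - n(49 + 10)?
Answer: -11536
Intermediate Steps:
n(b) = b²
-8055 - n(49 + 10) = -8055 - (49 + 10)² = -8055 - 1*59² = -8055 - 1*3481 = -8055 - 3481 = -11536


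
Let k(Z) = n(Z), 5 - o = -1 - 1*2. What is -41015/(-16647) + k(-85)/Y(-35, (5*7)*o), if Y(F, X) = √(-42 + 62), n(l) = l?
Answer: 41015/16647 - 17*√5/2 ≈ -16.543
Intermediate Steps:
o = 8 (o = 5 - (-1 - 1*2) = 5 - (-1 - 2) = 5 - 1*(-3) = 5 + 3 = 8)
k(Z) = Z
Y(F, X) = 2*√5 (Y(F, X) = √20 = 2*√5)
-41015/(-16647) + k(-85)/Y(-35, (5*7)*o) = -41015/(-16647) - 85*√5/10 = -41015*(-1/16647) - 17*√5/2 = 41015/16647 - 17*√5/2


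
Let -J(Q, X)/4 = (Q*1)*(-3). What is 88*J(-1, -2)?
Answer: -1056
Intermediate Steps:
J(Q, X) = 12*Q (J(Q, X) = -4*Q*1*(-3) = -4*Q*(-3) = -(-12)*Q = 12*Q)
88*J(-1, -2) = 88*(12*(-1)) = 88*(-12) = -1056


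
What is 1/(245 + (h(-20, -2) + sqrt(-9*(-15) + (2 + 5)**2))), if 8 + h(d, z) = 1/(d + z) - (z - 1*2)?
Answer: 116622/28011545 - 968*sqrt(46)/28011545 ≈ 0.0039290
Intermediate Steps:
h(d, z) = -6 + 1/(d + z) - z (h(d, z) = -8 + (1/(d + z) - (z - 1*2)) = -8 + (1/(d + z) - (z - 2)) = -8 + (1/(d + z) - (-2 + z)) = -8 + (1/(d + z) + (2 - z)) = -8 + (2 + 1/(d + z) - z) = -6 + 1/(d + z) - z)
1/(245 + (h(-20, -2) + sqrt(-9*(-15) + (2 + 5)**2))) = 1/(245 + ((1 - 1*(-2)**2 - 6*(-20) - 6*(-2) - 1*(-20)*(-2))/(-20 - 2) + sqrt(-9*(-15) + (2 + 5)**2))) = 1/(245 + ((1 - 1*4 + 120 + 12 - 40)/(-22) + sqrt(135 + 7**2))) = 1/(245 + (-(1 - 4 + 120 + 12 - 40)/22 + sqrt(135 + 49))) = 1/(245 + (-1/22*89 + sqrt(184))) = 1/(245 + (-89/22 + 2*sqrt(46))) = 1/(5301/22 + 2*sqrt(46))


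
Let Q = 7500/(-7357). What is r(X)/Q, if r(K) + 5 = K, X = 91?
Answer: -316351/3750 ≈ -84.360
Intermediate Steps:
r(K) = -5 + K
Q = -7500/7357 (Q = 7500*(-1/7357) = -7500/7357 ≈ -1.0194)
r(X)/Q = (-5 + 91)/(-7500/7357) = 86*(-7357/7500) = -316351/3750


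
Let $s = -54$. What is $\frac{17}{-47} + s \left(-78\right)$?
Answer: $\frac{197947}{47} \approx 4211.6$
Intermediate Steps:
$\frac{17}{-47} + s \left(-78\right) = \frac{17}{-47} - -4212 = 17 \left(- \frac{1}{47}\right) + 4212 = - \frac{17}{47} + 4212 = \frac{197947}{47}$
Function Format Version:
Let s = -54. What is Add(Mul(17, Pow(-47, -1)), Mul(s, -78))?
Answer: Rational(197947, 47) ≈ 4211.6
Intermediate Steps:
Add(Mul(17, Pow(-47, -1)), Mul(s, -78)) = Add(Mul(17, Pow(-47, -1)), Mul(-54, -78)) = Add(Mul(17, Rational(-1, 47)), 4212) = Add(Rational(-17, 47), 4212) = Rational(197947, 47)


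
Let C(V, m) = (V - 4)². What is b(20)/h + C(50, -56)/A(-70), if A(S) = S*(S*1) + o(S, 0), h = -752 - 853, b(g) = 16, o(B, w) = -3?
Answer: 3317828/7859685 ≈ 0.42213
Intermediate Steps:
C(V, m) = (-4 + V)²
h = -1605
A(S) = -3 + S² (A(S) = S*(S*1) - 3 = S*S - 3 = S² - 3 = -3 + S²)
b(20)/h + C(50, -56)/A(-70) = 16/(-1605) + (-4 + 50)²/(-3 + (-70)²) = 16*(-1/1605) + 46²/(-3 + 4900) = -16/1605 + 2116/4897 = 3317828/7859685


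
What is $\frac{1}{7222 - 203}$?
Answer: $\frac{1}{7019} \approx 0.00014247$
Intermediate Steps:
$\frac{1}{7222 - 203} = \frac{1}{7019}$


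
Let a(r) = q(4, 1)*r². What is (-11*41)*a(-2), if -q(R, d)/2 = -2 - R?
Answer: -21648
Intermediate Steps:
q(R, d) = 4 + 2*R (q(R, d) = -2*(-2 - R) = 4 + 2*R)
a(r) = 12*r² (a(r) = (4 + 2*4)*r² = (4 + 8)*r² = 12*r²)
(-11*41)*a(-2) = (-11*41)*(12*(-2)²) = -5412*4 = -451*48 = -21648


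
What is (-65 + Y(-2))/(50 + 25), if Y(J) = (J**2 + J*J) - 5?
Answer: -62/75 ≈ -0.82667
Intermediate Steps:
Y(J) = -5 + 2*J**2 (Y(J) = (J**2 + J**2) - 5 = 2*J**2 - 5 = -5 + 2*J**2)
(-65 + Y(-2))/(50 + 25) = (-65 + (-5 + 2*(-2)**2))/(50 + 25) = (-65 + (-5 + 2*4))/75 = (-65 + (-5 + 8))*(1/75) = (-65 + 3)*(1/75) = -62*1/75 = -62/75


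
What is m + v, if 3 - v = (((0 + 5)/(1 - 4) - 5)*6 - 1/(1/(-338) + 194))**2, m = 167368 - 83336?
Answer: 354432129085751/4299556041 ≈ 82435.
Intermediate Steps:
m = 84032
v = -6868164151561/4299556041 (v = 3 - (((0 + 5)/(1 - 4) - 5)*6 - 1/(1/(-338) + 194))**2 = 3 - ((5/(-3) - 5)*6 - 1/(-1/338 + 194))**2 = 3 - ((5*(-1/3) - 5)*6 - 1/65571/338)**2 = 3 - ((-5/3 - 5)*6 - 1*338/65571)**2 = 3 - (-20/3*6 - 338/65571)**2 = 3 - (-40 - 338/65571)**2 = 3 - (-2623178/65571)**2 = 3 - 1*6881062819684/4299556041 = 3 - 6881062819684/4299556041 = -6868164151561/4299556041 ≈ -1597.4)
m + v = 84032 - 6868164151561/4299556041 = 354432129085751/4299556041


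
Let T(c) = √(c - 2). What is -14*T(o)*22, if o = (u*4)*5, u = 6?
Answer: -308*√118 ≈ -3345.7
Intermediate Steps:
o = 120 (o = (6*4)*5 = 24*5 = 120)
T(c) = √(-2 + c)
-14*T(o)*22 = -14*√(-2 + 120)*22 = -14*√118*22 = -308*√118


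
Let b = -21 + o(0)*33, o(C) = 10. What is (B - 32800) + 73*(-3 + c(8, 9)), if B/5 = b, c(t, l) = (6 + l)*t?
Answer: -22714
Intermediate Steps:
b = 309 (b = -21 + 10*33 = -21 + 330 = 309)
c(t, l) = t*(6 + l)
B = 1545 (B = 5*309 = 1545)
(B - 32800) + 73*(-3 + c(8, 9)) = (1545 - 32800) + 73*(-3 + 8*(6 + 9)) = -31255 + 73*(-3 + 8*15) = -31255 + 73*(-3 + 120) = -31255 + 73*117 = -31255 + 8541 = -22714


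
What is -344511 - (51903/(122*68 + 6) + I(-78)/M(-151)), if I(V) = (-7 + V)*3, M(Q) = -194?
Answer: -138719367165/402647 ≈ -3.4452e+5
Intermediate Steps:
I(V) = -21 + 3*V
-344511 - (51903/(122*68 + 6) + I(-78)/M(-151)) = -344511 - (51903/(122*68 + 6) + (-21 + 3*(-78))/(-194)) = -344511 - (51903/(8296 + 6) + (-21 - 234)*(-1/194)) = -344511 - (51903/8302 - 255*(-1/194)) = -344511 - (51903*(1/8302) + 255/194) = -344511 - (51903/8302 + 255/194) = -344511 - 1*3046548/402647 = -344511 - 3046548/402647 = -138719367165/402647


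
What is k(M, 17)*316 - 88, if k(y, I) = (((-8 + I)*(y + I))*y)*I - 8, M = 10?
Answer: 13051344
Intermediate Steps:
k(y, I) = -8 + I*y*(-8 + I)*(I + y) (k(y, I) = (((-8 + I)*(I + y))*y)*I - 8 = (y*(-8 + I)*(I + y))*I - 8 = I*y*(-8 + I)*(I + y) - 8 = -8 + I*y*(-8 + I)*(I + y))
k(M, 17)*316 - 88 = (-8 + 10*17³ + 17²*10² - 8*17*10² - 8*10*17²)*316 - 88 = (-8 + 10*4913 + 289*100 - 8*17*100 - 8*10*289)*316 - 88 = (-8 + 49130 + 28900 - 13600 - 23120)*316 - 88 = 41302*316 - 88 = 13051432 - 88 = 13051344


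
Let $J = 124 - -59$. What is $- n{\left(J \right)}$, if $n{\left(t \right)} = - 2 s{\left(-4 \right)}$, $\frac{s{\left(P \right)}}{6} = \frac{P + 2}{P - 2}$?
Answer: $4$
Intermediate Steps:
$J = 183$ ($J = 124 + 59 = 183$)
$s{\left(P \right)} = \frac{6 \left(2 + P\right)}{-2 + P}$ ($s{\left(P \right)} = 6 \frac{P + 2}{P - 2} = 6 \frac{2 + P}{-2 + P} = \frac{6 \left(2 + P\right)}{-2 + P}$)
$n{\left(t \right)} = -4$ ($n{\left(t \right)} = - 2 \frac{6 \left(2 - 4\right)}{-2 - 4} = - 2 \cdot 6 \frac{1}{-6} \left(-2\right) = - 2 \cdot 6 \left(- \frac{1}{6}\right) \left(-2\right) = \left(-2\right) 2 = -4$)
$- n{\left(J \right)} = \left(-1\right) \left(-4\right) = 4$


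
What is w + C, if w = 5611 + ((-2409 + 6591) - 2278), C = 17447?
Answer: 24962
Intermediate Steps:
w = 7515 (w = 5611 + (4182 - 2278) = 5611 + 1904 = 7515)
w + C = 7515 + 17447 = 24962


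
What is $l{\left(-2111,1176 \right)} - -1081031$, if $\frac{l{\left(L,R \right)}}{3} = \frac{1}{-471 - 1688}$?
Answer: $\frac{2333945926}{2159} \approx 1.081 \cdot 10^{6}$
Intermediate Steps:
$l{\left(L,R \right)} = - \frac{3}{2159}$ ($l{\left(L,R \right)} = \frac{3}{-471 - 1688} = \frac{3}{-2159} = 3 \left(- \frac{1}{2159}\right) = - \frac{3}{2159}$)
$l{\left(-2111,1176 \right)} - -1081031 = - \frac{3}{2159} - -1081031 = - \frac{3}{2159} + 1081031 = \frac{2333945926}{2159}$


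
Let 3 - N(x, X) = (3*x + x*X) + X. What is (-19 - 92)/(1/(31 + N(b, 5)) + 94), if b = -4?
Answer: -183/155 ≈ -1.1806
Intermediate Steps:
N(x, X) = 3 - X - 3*x - X*x (N(x, X) = 3 - ((3*x + x*X) + X) = 3 - ((3*x + X*x) + X) = 3 - (X + 3*x + X*x) = 3 + (-X - 3*x - X*x) = 3 - X - 3*x - X*x)
(-19 - 92)/(1/(31 + N(b, 5)) + 94) = (-19 - 92)/(1/(31 + (3 - 1*5 - 3*(-4) - 1*5*(-4))) + 94) = -111/(1/(31 + (3 - 5 + 12 + 20)) + 94) = -111/(1/(31 + 30) + 94) = -111/(1/61 + 94) = -111/5735/61 = -111*61/5735 = -183/155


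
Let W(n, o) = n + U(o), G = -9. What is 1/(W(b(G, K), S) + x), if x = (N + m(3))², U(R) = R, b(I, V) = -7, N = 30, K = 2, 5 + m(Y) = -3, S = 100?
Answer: 1/577 ≈ 0.0017331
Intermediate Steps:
m(Y) = -8 (m(Y) = -5 - 3 = -8)
W(n, o) = n + o
x = 484 (x = (30 - 8)² = 22² = 484)
1/(W(b(G, K), S) + x) = 1/((-7 + 100) + 484) = 1/(93 + 484) = 1/577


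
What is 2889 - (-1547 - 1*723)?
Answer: 5159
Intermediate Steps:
2889 - (-1547 - 1*723) = 2889 - (-1547 - 723) = 2889 - 1*(-2270) = 2889 + 2270 = 5159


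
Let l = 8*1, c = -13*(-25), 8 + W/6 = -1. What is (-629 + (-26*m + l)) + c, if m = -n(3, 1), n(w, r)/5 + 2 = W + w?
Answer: -7186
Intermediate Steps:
W = -54 (W = -48 + 6*(-1) = -48 - 6 = -54)
c = 325
n(w, r) = -280 + 5*w (n(w, r) = -10 + 5*(-54 + w) = -10 + (-270 + 5*w) = -280 + 5*w)
l = 8
m = 265 (m = -(-280 + 5*3) = -(-280 + 15) = -1*(-265) = 265)
(-629 + (-26*m + l)) + c = (-629 + (-26*265 + 8)) + 325 = (-629 + (-6890 + 8)) + 325 = (-629 - 6882) + 325 = -7511 + 325 = -7186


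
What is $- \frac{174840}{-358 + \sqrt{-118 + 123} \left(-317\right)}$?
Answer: $- \frac{62592720}{374281} + \frac{55424280 \sqrt{5}}{374281} \approx 163.89$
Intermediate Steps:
$- \frac{174840}{-358 + \sqrt{-118 + 123} \left(-317\right)} = - \frac{174840}{-358 + \sqrt{5} \left(-317\right)} = - \frac{174840}{-358 - 317 \sqrt{5}}$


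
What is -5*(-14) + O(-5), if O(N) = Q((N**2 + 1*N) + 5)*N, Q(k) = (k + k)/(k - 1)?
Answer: 715/12 ≈ 59.583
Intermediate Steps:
Q(k) = 2*k/(-1 + k) (Q(k) = (2*k)/(-1 + k) = 2*k/(-1 + k))
O(N) = 2*N*(5 + N + N**2)/(4 + N + N**2) (O(N) = (2*((N**2 + 1*N) + 5)/(-1 + ((N**2 + 1*N) + 5)))*N = (2*((N**2 + N) + 5)/(-1 + ((N**2 + N) + 5)))*N = (2*((N + N**2) + 5)/(-1 + ((N + N**2) + 5)))*N = (2*(5 + N + N**2)/(-1 + (5 + N + N**2)))*N = (2*(5 + N + N**2)/(4 + N + N**2))*N = 2*N*(5 + N + N**2)/(4 + N + N**2))
-5*(-14) + O(-5) = -5*(-14) + 2*(-5)*(5 - 5 + (-5)**2)/(4 - 5 + (-5)**2) = 70 + 2*(-5)*(5 - 5 + 25)/(4 - 5 + 25) = 70 + 2*(-5)*25/24 = 70 + 2*(-5)*(1/24)*25 = 70 - 125/12 = 715/12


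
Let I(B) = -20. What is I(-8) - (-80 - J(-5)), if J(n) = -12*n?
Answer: 120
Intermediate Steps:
I(-8) - (-80 - J(-5)) = -20 - (-80 - (-12)*(-5)) = -20 - (-80 - 1*60) = -20 - (-80 - 60) = -20 - 1*(-140) = -20 + 140 = 120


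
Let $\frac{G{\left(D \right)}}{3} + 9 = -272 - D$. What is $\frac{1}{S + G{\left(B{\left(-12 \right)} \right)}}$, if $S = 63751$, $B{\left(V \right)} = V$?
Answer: $\frac{1}{62944} \approx 1.5887 \cdot 10^{-5}$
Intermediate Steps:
$G{\left(D \right)} = -843 - 3 D$ ($G{\left(D \right)} = -27 + 3 \left(-272 - D\right) = -27 - \left(816 + 3 D\right) = -843 - 3 D$)
$\frac{1}{S + G{\left(B{\left(-12 \right)} \right)}} = \frac{1}{63751 - 807} = \frac{1}{62944}$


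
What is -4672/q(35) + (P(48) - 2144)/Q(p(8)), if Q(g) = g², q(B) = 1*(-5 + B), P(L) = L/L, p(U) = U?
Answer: -181649/960 ≈ -189.22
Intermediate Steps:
P(L) = 1
q(B) = -5 + B
-4672/q(35) + (P(48) - 2144)/Q(p(8)) = -4672/(-5 + 35) + (1 - 2144)/(8²) = -4672/30 - 2143/64 = -4672*1/30 - 2143*1/64 = -2336/15 - 2143/64 = -181649/960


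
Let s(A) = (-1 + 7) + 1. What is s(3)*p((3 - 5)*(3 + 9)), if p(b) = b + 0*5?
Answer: -168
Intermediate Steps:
p(b) = b (p(b) = b + 0 = b)
s(A) = 7 (s(A) = 6 + 1 = 7)
s(3)*p((3 - 5)*(3 + 9)) = 7*((3 - 5)*(3 + 9)) = 7*(-2*12) = 7*(-24) = -168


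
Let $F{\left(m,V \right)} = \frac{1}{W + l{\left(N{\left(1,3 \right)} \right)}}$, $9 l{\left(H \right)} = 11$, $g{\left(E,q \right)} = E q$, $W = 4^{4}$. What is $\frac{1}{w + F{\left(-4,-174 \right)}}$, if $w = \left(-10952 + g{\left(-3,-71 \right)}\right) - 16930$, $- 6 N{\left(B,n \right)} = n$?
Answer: $- \frac{2315}{64053726} \approx -3.6142 \cdot 10^{-5}$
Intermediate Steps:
$N{\left(B,n \right)} = - \frac{n}{6}$
$W = 256$
$l{\left(H \right)} = \frac{11}{9}$ ($l{\left(H \right)} = \frac{1}{9} \cdot 11 = \frac{11}{9}$)
$F{\left(m,V \right)} = \frac{9}{2315}$ ($F{\left(m,V \right)} = \frac{1}{256 + \frac{11}{9}} = \frac{1}{\frac{2315}{9}} = \frac{9}{2315}$)
$w = -27669$ ($w = \left(-10952 - -213\right) - 16930 = \left(-10952 + 213\right) - 16930 = -10739 - 16930 = -27669$)
$\frac{1}{w + F{\left(-4,-174 \right)}} = \frac{1}{-27669 + \frac{9}{2315}} = \frac{1}{- \frac{64053726}{2315}} = - \frac{2315}{64053726}$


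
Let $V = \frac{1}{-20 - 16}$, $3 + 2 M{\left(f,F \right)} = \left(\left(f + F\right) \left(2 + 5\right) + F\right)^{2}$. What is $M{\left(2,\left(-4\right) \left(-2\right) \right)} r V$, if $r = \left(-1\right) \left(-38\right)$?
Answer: $- \frac{38513}{12} \approx -3209.4$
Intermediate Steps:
$M{\left(f,F \right)} = - \frac{3}{2} + \frac{\left(7 f + 8 F\right)^{2}}{2}$ ($M{\left(f,F \right)} = - \frac{3}{2} + \frac{\left(\left(f + F\right) \left(2 + 5\right) + F\right)^{2}}{2} = - \frac{3}{2} + \frac{\left(\left(F + f\right) 7 + F\right)^{2}}{2} = - \frac{3}{2} + \frac{\left(\left(7 F + 7 f\right) + F\right)^{2}}{2} = - \frac{3}{2} + \frac{\left(7 f + 8 F\right)^{2}}{2}$)
$V = - \frac{1}{36}$ ($V = \frac{1}{-36} = - \frac{1}{36} \approx -0.027778$)
$r = 38$
$M{\left(2,\left(-4\right) \left(-2\right) \right)} r V = \left(- \frac{3}{2} + \frac{\left(7 \cdot 2 + 8 \left(\left(-4\right) \left(-2\right)\right)\right)^{2}}{2}\right) 38 \left(- \frac{1}{36}\right) = \left(- \frac{3}{2} + \frac{\left(14 + 8 \cdot 8\right)^{2}}{2}\right) 38 \left(- \frac{1}{36}\right) = \left(- \frac{3}{2} + \frac{\left(14 + 64\right)^{2}}{2}\right) 38 \left(- \frac{1}{36}\right) = \left(- \frac{3}{2} + \frac{78^{2}}{2}\right) 38 \left(- \frac{1}{36}\right) = \left(- \frac{3}{2} + \frac{1}{2} \cdot 6084\right) 38 \left(- \frac{1}{36}\right) = \left(- \frac{3}{2} + 3042\right) 38 \left(- \frac{1}{36}\right) = \frac{6081}{2} \cdot 38 \left(- \frac{1}{36}\right) = 115539 \left(- \frac{1}{36}\right) = - \frac{38513}{12}$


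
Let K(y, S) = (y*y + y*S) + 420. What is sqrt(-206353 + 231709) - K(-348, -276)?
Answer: -217572 + 2*sqrt(6339) ≈ -2.1741e+5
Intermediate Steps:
K(y, S) = 420 + y**2 + S*y (K(y, S) = (y**2 + S*y) + 420 = 420 + y**2 + S*y)
sqrt(-206353 + 231709) - K(-348, -276) = sqrt(-206353 + 231709) - (420 + (-348)**2 - 276*(-348)) = sqrt(25356) - (420 + 121104 + 96048) = 2*sqrt(6339) - 1*217572 = 2*sqrt(6339) - 217572 = -217572 + 2*sqrt(6339)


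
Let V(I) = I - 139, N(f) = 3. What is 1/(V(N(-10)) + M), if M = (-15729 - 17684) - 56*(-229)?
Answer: -1/20725 ≈ -4.8251e-5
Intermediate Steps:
V(I) = -139 + I
M = -20589 (M = -33413 + 12824 = -20589)
1/(V(N(-10)) + M) = 1/((-139 + 3) - 20589) = 1/(-136 - 20589) = 1/(-20725) = -1/20725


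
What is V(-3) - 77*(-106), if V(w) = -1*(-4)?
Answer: 8166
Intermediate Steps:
V(w) = 4
V(-3) - 77*(-106) = 4 - 77*(-106) = 4 + 8162 = 8166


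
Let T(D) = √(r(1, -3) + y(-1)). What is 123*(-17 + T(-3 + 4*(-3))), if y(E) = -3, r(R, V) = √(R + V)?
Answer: -2091 + 123*√(-3 + I*√2) ≈ -2042.1 + 218.59*I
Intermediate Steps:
T(D) = √(-3 + I*√2) (T(D) = √(√(1 - 3) - 3) = √(√(-2) - 3) = √(I*√2 - 3) = √(-3 + I*√2))
123*(-17 + T(-3 + 4*(-3))) = 123*(-17 + √(-3 + I*√2)) = -2091 + 123*√(-3 + I*√2)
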